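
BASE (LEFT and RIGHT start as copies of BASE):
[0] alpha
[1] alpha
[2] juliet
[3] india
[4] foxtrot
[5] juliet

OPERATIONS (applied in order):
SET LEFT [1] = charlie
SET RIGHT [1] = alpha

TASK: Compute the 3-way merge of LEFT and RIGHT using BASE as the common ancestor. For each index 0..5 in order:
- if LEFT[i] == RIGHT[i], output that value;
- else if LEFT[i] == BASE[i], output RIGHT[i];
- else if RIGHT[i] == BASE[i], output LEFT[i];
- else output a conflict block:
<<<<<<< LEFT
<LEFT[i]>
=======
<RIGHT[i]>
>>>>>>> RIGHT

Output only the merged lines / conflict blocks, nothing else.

Answer: alpha
charlie
juliet
india
foxtrot
juliet

Derivation:
Final LEFT:  [alpha, charlie, juliet, india, foxtrot, juliet]
Final RIGHT: [alpha, alpha, juliet, india, foxtrot, juliet]
i=0: L=alpha R=alpha -> agree -> alpha
i=1: L=charlie, R=alpha=BASE -> take LEFT -> charlie
i=2: L=juliet R=juliet -> agree -> juliet
i=3: L=india R=india -> agree -> india
i=4: L=foxtrot R=foxtrot -> agree -> foxtrot
i=5: L=juliet R=juliet -> agree -> juliet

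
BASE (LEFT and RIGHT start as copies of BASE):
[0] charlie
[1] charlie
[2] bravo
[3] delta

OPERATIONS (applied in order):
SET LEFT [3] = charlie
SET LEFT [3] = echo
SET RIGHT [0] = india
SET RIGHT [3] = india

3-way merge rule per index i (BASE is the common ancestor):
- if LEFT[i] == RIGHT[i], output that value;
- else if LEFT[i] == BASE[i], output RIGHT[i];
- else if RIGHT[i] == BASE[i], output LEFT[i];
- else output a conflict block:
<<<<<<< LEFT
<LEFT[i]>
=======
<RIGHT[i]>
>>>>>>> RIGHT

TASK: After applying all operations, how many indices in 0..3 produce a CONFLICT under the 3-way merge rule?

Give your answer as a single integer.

Final LEFT:  [charlie, charlie, bravo, echo]
Final RIGHT: [india, charlie, bravo, india]
i=0: L=charlie=BASE, R=india -> take RIGHT -> india
i=1: L=charlie R=charlie -> agree -> charlie
i=2: L=bravo R=bravo -> agree -> bravo
i=3: BASE=delta L=echo R=india all differ -> CONFLICT
Conflict count: 1

Answer: 1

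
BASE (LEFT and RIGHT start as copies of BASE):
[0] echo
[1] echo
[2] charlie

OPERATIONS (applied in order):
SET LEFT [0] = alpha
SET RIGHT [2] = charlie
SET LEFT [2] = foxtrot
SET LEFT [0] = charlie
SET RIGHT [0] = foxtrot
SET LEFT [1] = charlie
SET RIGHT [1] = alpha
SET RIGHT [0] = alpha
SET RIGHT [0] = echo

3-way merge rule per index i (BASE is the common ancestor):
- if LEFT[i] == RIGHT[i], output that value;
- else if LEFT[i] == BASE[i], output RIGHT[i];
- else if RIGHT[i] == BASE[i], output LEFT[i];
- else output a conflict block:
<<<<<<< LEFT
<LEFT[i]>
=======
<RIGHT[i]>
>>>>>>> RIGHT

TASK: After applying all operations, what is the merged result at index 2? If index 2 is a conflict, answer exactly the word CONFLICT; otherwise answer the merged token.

Answer: foxtrot

Derivation:
Final LEFT:  [charlie, charlie, foxtrot]
Final RIGHT: [echo, alpha, charlie]
i=0: L=charlie, R=echo=BASE -> take LEFT -> charlie
i=1: BASE=echo L=charlie R=alpha all differ -> CONFLICT
i=2: L=foxtrot, R=charlie=BASE -> take LEFT -> foxtrot
Index 2 -> foxtrot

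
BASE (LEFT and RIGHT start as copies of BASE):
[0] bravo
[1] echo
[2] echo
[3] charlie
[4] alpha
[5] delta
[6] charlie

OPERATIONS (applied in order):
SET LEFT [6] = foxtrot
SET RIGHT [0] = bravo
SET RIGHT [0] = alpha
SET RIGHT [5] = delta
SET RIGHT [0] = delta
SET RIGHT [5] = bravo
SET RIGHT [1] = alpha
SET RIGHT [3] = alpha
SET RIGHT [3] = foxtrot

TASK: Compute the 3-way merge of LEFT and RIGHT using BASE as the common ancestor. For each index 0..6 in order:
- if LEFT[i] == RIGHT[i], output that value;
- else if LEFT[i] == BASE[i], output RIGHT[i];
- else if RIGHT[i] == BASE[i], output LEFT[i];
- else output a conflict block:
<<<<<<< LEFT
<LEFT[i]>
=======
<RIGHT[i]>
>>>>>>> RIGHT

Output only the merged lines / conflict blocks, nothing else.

Final LEFT:  [bravo, echo, echo, charlie, alpha, delta, foxtrot]
Final RIGHT: [delta, alpha, echo, foxtrot, alpha, bravo, charlie]
i=0: L=bravo=BASE, R=delta -> take RIGHT -> delta
i=1: L=echo=BASE, R=alpha -> take RIGHT -> alpha
i=2: L=echo R=echo -> agree -> echo
i=3: L=charlie=BASE, R=foxtrot -> take RIGHT -> foxtrot
i=4: L=alpha R=alpha -> agree -> alpha
i=5: L=delta=BASE, R=bravo -> take RIGHT -> bravo
i=6: L=foxtrot, R=charlie=BASE -> take LEFT -> foxtrot

Answer: delta
alpha
echo
foxtrot
alpha
bravo
foxtrot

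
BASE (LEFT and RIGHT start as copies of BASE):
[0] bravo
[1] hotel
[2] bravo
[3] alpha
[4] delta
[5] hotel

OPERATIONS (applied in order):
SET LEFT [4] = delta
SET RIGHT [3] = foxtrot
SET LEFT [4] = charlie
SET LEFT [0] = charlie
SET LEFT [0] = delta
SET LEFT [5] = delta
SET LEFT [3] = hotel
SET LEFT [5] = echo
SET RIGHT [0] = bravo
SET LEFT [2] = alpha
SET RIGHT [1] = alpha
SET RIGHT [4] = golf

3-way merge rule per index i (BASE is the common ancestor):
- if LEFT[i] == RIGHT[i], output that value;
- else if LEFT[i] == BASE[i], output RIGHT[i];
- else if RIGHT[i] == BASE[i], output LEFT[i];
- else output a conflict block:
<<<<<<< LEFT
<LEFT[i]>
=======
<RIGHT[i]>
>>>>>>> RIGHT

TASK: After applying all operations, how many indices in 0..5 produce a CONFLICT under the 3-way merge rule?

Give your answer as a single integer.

Final LEFT:  [delta, hotel, alpha, hotel, charlie, echo]
Final RIGHT: [bravo, alpha, bravo, foxtrot, golf, hotel]
i=0: L=delta, R=bravo=BASE -> take LEFT -> delta
i=1: L=hotel=BASE, R=alpha -> take RIGHT -> alpha
i=2: L=alpha, R=bravo=BASE -> take LEFT -> alpha
i=3: BASE=alpha L=hotel R=foxtrot all differ -> CONFLICT
i=4: BASE=delta L=charlie R=golf all differ -> CONFLICT
i=5: L=echo, R=hotel=BASE -> take LEFT -> echo
Conflict count: 2

Answer: 2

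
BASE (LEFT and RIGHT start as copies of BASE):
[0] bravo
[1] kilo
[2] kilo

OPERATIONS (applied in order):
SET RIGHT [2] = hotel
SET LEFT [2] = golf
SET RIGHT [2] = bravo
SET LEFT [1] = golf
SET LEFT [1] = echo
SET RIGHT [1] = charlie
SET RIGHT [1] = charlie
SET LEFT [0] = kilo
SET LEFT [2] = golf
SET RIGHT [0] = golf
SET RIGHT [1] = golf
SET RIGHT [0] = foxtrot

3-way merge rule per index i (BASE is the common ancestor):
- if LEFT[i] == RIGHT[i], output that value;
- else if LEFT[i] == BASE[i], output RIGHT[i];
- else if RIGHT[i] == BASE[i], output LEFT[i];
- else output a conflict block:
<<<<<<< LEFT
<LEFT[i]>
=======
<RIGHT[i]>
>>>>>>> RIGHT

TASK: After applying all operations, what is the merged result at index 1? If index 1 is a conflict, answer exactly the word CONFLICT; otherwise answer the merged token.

Answer: CONFLICT

Derivation:
Final LEFT:  [kilo, echo, golf]
Final RIGHT: [foxtrot, golf, bravo]
i=0: BASE=bravo L=kilo R=foxtrot all differ -> CONFLICT
i=1: BASE=kilo L=echo R=golf all differ -> CONFLICT
i=2: BASE=kilo L=golf R=bravo all differ -> CONFLICT
Index 1 -> CONFLICT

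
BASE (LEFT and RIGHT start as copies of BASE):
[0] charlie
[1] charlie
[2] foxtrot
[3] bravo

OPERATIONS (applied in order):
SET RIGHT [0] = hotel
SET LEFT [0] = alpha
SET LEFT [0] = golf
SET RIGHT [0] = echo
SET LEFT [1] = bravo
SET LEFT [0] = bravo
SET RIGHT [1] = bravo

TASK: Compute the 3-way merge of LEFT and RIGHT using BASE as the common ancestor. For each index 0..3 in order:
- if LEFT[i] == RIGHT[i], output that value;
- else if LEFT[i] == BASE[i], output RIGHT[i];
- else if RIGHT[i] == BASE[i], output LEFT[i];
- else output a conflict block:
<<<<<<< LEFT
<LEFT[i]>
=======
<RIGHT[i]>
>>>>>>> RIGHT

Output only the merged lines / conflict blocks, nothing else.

Final LEFT:  [bravo, bravo, foxtrot, bravo]
Final RIGHT: [echo, bravo, foxtrot, bravo]
i=0: BASE=charlie L=bravo R=echo all differ -> CONFLICT
i=1: L=bravo R=bravo -> agree -> bravo
i=2: L=foxtrot R=foxtrot -> agree -> foxtrot
i=3: L=bravo R=bravo -> agree -> bravo

Answer: <<<<<<< LEFT
bravo
=======
echo
>>>>>>> RIGHT
bravo
foxtrot
bravo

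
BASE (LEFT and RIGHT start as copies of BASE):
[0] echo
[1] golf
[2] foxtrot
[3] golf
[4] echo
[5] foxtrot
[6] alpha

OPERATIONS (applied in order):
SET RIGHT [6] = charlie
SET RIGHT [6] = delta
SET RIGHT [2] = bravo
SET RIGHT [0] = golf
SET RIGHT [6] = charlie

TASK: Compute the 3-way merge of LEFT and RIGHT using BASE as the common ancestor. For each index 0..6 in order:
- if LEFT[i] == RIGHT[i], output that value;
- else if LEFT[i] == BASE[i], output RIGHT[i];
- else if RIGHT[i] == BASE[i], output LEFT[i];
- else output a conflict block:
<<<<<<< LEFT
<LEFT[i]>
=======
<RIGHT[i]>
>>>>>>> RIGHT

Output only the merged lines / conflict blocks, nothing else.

Answer: golf
golf
bravo
golf
echo
foxtrot
charlie

Derivation:
Final LEFT:  [echo, golf, foxtrot, golf, echo, foxtrot, alpha]
Final RIGHT: [golf, golf, bravo, golf, echo, foxtrot, charlie]
i=0: L=echo=BASE, R=golf -> take RIGHT -> golf
i=1: L=golf R=golf -> agree -> golf
i=2: L=foxtrot=BASE, R=bravo -> take RIGHT -> bravo
i=3: L=golf R=golf -> agree -> golf
i=4: L=echo R=echo -> agree -> echo
i=5: L=foxtrot R=foxtrot -> agree -> foxtrot
i=6: L=alpha=BASE, R=charlie -> take RIGHT -> charlie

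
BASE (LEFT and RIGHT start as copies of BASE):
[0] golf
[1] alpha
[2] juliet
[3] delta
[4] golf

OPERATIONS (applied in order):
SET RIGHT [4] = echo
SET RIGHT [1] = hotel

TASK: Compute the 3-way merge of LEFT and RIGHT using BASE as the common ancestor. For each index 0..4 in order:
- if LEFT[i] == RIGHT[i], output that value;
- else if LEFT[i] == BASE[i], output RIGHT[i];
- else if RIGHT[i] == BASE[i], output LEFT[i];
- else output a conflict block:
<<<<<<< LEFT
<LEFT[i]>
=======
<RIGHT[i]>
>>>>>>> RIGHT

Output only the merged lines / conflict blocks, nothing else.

Final LEFT:  [golf, alpha, juliet, delta, golf]
Final RIGHT: [golf, hotel, juliet, delta, echo]
i=0: L=golf R=golf -> agree -> golf
i=1: L=alpha=BASE, R=hotel -> take RIGHT -> hotel
i=2: L=juliet R=juliet -> agree -> juliet
i=3: L=delta R=delta -> agree -> delta
i=4: L=golf=BASE, R=echo -> take RIGHT -> echo

Answer: golf
hotel
juliet
delta
echo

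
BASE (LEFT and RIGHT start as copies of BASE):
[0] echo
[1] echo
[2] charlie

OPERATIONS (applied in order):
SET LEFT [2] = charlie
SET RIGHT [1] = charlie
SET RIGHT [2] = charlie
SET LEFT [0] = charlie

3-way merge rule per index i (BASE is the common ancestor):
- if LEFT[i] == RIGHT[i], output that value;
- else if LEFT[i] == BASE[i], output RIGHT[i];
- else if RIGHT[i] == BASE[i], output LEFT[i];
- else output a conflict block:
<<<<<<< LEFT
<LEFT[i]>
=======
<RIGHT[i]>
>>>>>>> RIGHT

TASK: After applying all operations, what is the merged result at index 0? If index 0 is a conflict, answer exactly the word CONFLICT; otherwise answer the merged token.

Answer: charlie

Derivation:
Final LEFT:  [charlie, echo, charlie]
Final RIGHT: [echo, charlie, charlie]
i=0: L=charlie, R=echo=BASE -> take LEFT -> charlie
i=1: L=echo=BASE, R=charlie -> take RIGHT -> charlie
i=2: L=charlie R=charlie -> agree -> charlie
Index 0 -> charlie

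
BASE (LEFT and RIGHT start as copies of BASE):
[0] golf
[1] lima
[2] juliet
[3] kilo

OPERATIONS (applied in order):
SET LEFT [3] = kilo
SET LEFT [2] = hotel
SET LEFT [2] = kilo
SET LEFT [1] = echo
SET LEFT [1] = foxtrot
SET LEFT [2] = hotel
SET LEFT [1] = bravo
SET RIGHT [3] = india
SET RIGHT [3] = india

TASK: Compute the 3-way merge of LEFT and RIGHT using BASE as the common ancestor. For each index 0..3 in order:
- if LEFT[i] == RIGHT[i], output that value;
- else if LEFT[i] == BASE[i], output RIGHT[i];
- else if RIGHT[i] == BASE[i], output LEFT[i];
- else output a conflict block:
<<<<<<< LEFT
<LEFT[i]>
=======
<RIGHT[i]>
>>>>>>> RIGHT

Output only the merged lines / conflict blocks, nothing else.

Answer: golf
bravo
hotel
india

Derivation:
Final LEFT:  [golf, bravo, hotel, kilo]
Final RIGHT: [golf, lima, juliet, india]
i=0: L=golf R=golf -> agree -> golf
i=1: L=bravo, R=lima=BASE -> take LEFT -> bravo
i=2: L=hotel, R=juliet=BASE -> take LEFT -> hotel
i=3: L=kilo=BASE, R=india -> take RIGHT -> india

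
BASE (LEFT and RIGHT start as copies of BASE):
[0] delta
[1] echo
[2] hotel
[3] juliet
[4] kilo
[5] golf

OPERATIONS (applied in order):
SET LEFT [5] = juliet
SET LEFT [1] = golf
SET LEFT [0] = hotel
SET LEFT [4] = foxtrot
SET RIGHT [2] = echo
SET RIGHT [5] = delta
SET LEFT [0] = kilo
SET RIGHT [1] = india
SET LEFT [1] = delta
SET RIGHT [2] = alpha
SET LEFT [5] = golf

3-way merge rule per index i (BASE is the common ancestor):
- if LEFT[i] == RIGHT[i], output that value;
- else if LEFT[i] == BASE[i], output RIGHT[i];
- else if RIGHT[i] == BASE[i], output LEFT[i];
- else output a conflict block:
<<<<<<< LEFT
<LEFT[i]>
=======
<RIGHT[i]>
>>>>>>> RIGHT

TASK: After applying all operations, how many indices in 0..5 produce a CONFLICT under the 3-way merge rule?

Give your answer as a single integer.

Answer: 1

Derivation:
Final LEFT:  [kilo, delta, hotel, juliet, foxtrot, golf]
Final RIGHT: [delta, india, alpha, juliet, kilo, delta]
i=0: L=kilo, R=delta=BASE -> take LEFT -> kilo
i=1: BASE=echo L=delta R=india all differ -> CONFLICT
i=2: L=hotel=BASE, R=alpha -> take RIGHT -> alpha
i=3: L=juliet R=juliet -> agree -> juliet
i=4: L=foxtrot, R=kilo=BASE -> take LEFT -> foxtrot
i=5: L=golf=BASE, R=delta -> take RIGHT -> delta
Conflict count: 1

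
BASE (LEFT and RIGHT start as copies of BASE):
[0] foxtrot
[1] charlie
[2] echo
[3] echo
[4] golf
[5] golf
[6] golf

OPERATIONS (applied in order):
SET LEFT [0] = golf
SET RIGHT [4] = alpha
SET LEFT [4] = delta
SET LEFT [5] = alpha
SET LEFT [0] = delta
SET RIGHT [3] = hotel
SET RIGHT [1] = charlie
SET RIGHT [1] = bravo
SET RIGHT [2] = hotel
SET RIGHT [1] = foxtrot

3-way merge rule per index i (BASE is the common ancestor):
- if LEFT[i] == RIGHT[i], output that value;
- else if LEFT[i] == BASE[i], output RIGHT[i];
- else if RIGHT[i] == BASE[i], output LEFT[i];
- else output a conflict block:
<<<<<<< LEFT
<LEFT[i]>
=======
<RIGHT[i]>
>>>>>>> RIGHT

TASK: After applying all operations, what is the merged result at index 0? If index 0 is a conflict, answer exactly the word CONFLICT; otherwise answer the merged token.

Final LEFT:  [delta, charlie, echo, echo, delta, alpha, golf]
Final RIGHT: [foxtrot, foxtrot, hotel, hotel, alpha, golf, golf]
i=0: L=delta, R=foxtrot=BASE -> take LEFT -> delta
i=1: L=charlie=BASE, R=foxtrot -> take RIGHT -> foxtrot
i=2: L=echo=BASE, R=hotel -> take RIGHT -> hotel
i=3: L=echo=BASE, R=hotel -> take RIGHT -> hotel
i=4: BASE=golf L=delta R=alpha all differ -> CONFLICT
i=5: L=alpha, R=golf=BASE -> take LEFT -> alpha
i=6: L=golf R=golf -> agree -> golf
Index 0 -> delta

Answer: delta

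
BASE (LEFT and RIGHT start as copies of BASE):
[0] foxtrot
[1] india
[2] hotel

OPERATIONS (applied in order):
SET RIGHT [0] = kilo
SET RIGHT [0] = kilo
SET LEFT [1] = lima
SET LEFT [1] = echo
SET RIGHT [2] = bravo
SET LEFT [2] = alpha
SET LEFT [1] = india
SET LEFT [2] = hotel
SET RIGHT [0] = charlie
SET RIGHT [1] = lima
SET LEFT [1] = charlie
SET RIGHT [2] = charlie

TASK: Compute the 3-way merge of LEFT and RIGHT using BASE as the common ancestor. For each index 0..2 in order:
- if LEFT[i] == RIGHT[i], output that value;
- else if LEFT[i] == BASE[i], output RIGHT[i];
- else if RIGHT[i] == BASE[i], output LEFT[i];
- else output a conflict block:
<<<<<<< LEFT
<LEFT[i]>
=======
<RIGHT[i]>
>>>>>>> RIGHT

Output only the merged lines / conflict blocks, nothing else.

Final LEFT:  [foxtrot, charlie, hotel]
Final RIGHT: [charlie, lima, charlie]
i=0: L=foxtrot=BASE, R=charlie -> take RIGHT -> charlie
i=1: BASE=india L=charlie R=lima all differ -> CONFLICT
i=2: L=hotel=BASE, R=charlie -> take RIGHT -> charlie

Answer: charlie
<<<<<<< LEFT
charlie
=======
lima
>>>>>>> RIGHT
charlie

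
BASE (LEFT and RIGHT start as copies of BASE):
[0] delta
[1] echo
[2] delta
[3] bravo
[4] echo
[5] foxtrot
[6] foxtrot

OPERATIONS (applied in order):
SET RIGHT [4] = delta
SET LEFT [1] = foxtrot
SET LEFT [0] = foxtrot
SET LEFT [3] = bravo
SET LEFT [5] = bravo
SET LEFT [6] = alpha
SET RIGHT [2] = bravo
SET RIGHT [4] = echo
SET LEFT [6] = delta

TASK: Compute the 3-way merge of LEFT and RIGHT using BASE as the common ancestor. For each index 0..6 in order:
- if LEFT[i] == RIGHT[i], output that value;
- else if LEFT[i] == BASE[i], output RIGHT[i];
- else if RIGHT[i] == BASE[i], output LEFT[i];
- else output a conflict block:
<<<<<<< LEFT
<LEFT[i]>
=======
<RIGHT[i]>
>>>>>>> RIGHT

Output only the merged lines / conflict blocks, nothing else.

Final LEFT:  [foxtrot, foxtrot, delta, bravo, echo, bravo, delta]
Final RIGHT: [delta, echo, bravo, bravo, echo, foxtrot, foxtrot]
i=0: L=foxtrot, R=delta=BASE -> take LEFT -> foxtrot
i=1: L=foxtrot, R=echo=BASE -> take LEFT -> foxtrot
i=2: L=delta=BASE, R=bravo -> take RIGHT -> bravo
i=3: L=bravo R=bravo -> agree -> bravo
i=4: L=echo R=echo -> agree -> echo
i=5: L=bravo, R=foxtrot=BASE -> take LEFT -> bravo
i=6: L=delta, R=foxtrot=BASE -> take LEFT -> delta

Answer: foxtrot
foxtrot
bravo
bravo
echo
bravo
delta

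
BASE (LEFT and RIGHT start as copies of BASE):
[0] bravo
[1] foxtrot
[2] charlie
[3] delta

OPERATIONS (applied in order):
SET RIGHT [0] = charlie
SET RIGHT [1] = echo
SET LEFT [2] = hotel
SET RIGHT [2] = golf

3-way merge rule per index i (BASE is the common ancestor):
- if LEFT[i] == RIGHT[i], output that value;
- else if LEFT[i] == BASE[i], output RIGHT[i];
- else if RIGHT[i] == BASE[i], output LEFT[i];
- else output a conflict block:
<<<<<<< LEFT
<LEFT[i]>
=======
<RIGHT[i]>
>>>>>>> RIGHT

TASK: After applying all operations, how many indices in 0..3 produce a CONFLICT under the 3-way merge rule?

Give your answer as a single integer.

Answer: 1

Derivation:
Final LEFT:  [bravo, foxtrot, hotel, delta]
Final RIGHT: [charlie, echo, golf, delta]
i=0: L=bravo=BASE, R=charlie -> take RIGHT -> charlie
i=1: L=foxtrot=BASE, R=echo -> take RIGHT -> echo
i=2: BASE=charlie L=hotel R=golf all differ -> CONFLICT
i=3: L=delta R=delta -> agree -> delta
Conflict count: 1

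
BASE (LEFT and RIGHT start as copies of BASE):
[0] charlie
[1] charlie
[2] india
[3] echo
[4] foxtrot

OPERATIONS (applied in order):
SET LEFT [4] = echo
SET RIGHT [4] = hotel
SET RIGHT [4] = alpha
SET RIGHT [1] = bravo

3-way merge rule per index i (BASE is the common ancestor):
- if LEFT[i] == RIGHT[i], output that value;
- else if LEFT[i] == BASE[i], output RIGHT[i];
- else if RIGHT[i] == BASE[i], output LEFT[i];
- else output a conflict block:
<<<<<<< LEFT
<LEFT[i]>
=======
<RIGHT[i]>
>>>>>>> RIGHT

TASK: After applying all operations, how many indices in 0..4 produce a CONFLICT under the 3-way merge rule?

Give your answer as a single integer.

Final LEFT:  [charlie, charlie, india, echo, echo]
Final RIGHT: [charlie, bravo, india, echo, alpha]
i=0: L=charlie R=charlie -> agree -> charlie
i=1: L=charlie=BASE, R=bravo -> take RIGHT -> bravo
i=2: L=india R=india -> agree -> india
i=3: L=echo R=echo -> agree -> echo
i=4: BASE=foxtrot L=echo R=alpha all differ -> CONFLICT
Conflict count: 1

Answer: 1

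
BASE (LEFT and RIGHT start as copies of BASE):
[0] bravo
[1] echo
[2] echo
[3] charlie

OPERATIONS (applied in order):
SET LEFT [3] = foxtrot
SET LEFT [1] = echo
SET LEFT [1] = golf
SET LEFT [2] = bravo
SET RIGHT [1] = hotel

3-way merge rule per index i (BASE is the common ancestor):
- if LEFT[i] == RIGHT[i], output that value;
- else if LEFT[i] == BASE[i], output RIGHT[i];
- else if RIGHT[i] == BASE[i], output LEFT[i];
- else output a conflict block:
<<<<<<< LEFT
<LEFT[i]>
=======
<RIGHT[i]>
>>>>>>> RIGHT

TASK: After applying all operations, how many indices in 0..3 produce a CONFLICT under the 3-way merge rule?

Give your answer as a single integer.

Answer: 1

Derivation:
Final LEFT:  [bravo, golf, bravo, foxtrot]
Final RIGHT: [bravo, hotel, echo, charlie]
i=0: L=bravo R=bravo -> agree -> bravo
i=1: BASE=echo L=golf R=hotel all differ -> CONFLICT
i=2: L=bravo, R=echo=BASE -> take LEFT -> bravo
i=3: L=foxtrot, R=charlie=BASE -> take LEFT -> foxtrot
Conflict count: 1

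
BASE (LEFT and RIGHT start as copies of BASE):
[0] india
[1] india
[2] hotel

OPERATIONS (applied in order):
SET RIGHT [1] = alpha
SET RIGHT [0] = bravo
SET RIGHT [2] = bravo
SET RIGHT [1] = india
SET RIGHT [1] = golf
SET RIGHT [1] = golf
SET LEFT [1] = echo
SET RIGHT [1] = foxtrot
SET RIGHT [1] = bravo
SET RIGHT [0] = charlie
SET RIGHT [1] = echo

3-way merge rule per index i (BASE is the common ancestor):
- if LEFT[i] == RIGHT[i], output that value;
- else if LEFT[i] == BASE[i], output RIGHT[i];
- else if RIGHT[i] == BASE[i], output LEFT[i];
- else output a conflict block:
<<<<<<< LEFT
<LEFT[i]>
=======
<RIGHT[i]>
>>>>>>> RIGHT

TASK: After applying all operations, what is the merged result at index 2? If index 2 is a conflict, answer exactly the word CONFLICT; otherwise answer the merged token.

Answer: bravo

Derivation:
Final LEFT:  [india, echo, hotel]
Final RIGHT: [charlie, echo, bravo]
i=0: L=india=BASE, R=charlie -> take RIGHT -> charlie
i=1: L=echo R=echo -> agree -> echo
i=2: L=hotel=BASE, R=bravo -> take RIGHT -> bravo
Index 2 -> bravo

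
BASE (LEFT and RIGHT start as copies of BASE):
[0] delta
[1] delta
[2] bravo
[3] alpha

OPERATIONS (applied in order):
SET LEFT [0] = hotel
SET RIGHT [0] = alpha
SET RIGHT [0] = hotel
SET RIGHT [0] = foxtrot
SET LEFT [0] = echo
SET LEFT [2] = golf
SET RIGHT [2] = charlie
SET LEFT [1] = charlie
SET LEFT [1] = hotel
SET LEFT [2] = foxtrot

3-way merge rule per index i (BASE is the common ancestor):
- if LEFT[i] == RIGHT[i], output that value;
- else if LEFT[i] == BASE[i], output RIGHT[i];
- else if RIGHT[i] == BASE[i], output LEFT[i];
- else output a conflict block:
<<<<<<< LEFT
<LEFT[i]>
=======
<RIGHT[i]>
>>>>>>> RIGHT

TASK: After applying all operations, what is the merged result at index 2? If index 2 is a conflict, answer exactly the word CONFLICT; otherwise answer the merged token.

Answer: CONFLICT

Derivation:
Final LEFT:  [echo, hotel, foxtrot, alpha]
Final RIGHT: [foxtrot, delta, charlie, alpha]
i=0: BASE=delta L=echo R=foxtrot all differ -> CONFLICT
i=1: L=hotel, R=delta=BASE -> take LEFT -> hotel
i=2: BASE=bravo L=foxtrot R=charlie all differ -> CONFLICT
i=3: L=alpha R=alpha -> agree -> alpha
Index 2 -> CONFLICT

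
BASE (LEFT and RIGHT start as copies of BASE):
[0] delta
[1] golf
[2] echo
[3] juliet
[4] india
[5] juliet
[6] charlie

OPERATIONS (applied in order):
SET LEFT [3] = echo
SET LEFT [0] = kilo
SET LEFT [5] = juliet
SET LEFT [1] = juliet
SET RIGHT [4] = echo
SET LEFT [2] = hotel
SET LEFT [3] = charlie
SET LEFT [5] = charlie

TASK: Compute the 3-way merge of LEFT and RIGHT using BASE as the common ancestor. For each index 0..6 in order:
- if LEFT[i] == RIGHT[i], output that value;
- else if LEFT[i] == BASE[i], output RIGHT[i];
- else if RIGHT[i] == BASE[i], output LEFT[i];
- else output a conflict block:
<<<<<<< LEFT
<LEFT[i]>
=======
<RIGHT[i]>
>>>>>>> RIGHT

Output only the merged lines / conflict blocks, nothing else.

Final LEFT:  [kilo, juliet, hotel, charlie, india, charlie, charlie]
Final RIGHT: [delta, golf, echo, juliet, echo, juliet, charlie]
i=0: L=kilo, R=delta=BASE -> take LEFT -> kilo
i=1: L=juliet, R=golf=BASE -> take LEFT -> juliet
i=2: L=hotel, R=echo=BASE -> take LEFT -> hotel
i=3: L=charlie, R=juliet=BASE -> take LEFT -> charlie
i=4: L=india=BASE, R=echo -> take RIGHT -> echo
i=5: L=charlie, R=juliet=BASE -> take LEFT -> charlie
i=6: L=charlie R=charlie -> agree -> charlie

Answer: kilo
juliet
hotel
charlie
echo
charlie
charlie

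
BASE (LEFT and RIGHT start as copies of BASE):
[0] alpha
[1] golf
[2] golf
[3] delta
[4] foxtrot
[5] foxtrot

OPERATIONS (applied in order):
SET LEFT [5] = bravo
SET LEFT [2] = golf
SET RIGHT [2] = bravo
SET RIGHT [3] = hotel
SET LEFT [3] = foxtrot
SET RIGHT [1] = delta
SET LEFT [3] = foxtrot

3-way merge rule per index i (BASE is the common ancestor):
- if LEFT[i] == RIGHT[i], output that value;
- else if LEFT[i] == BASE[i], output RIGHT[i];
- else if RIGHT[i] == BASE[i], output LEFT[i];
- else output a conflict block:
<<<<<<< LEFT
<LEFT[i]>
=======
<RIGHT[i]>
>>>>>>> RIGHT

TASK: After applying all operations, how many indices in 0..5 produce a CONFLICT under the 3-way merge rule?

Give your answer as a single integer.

Answer: 1

Derivation:
Final LEFT:  [alpha, golf, golf, foxtrot, foxtrot, bravo]
Final RIGHT: [alpha, delta, bravo, hotel, foxtrot, foxtrot]
i=0: L=alpha R=alpha -> agree -> alpha
i=1: L=golf=BASE, R=delta -> take RIGHT -> delta
i=2: L=golf=BASE, R=bravo -> take RIGHT -> bravo
i=3: BASE=delta L=foxtrot R=hotel all differ -> CONFLICT
i=4: L=foxtrot R=foxtrot -> agree -> foxtrot
i=5: L=bravo, R=foxtrot=BASE -> take LEFT -> bravo
Conflict count: 1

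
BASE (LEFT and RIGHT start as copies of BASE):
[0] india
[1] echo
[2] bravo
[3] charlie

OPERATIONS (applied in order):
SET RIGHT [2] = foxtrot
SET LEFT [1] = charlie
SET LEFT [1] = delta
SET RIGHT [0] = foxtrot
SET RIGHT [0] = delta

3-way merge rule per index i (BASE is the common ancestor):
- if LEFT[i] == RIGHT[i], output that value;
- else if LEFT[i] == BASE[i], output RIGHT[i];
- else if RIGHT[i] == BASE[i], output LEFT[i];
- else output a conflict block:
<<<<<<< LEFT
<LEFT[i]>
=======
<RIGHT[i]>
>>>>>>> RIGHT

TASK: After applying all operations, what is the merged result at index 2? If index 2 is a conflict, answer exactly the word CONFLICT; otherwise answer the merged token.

Answer: foxtrot

Derivation:
Final LEFT:  [india, delta, bravo, charlie]
Final RIGHT: [delta, echo, foxtrot, charlie]
i=0: L=india=BASE, R=delta -> take RIGHT -> delta
i=1: L=delta, R=echo=BASE -> take LEFT -> delta
i=2: L=bravo=BASE, R=foxtrot -> take RIGHT -> foxtrot
i=3: L=charlie R=charlie -> agree -> charlie
Index 2 -> foxtrot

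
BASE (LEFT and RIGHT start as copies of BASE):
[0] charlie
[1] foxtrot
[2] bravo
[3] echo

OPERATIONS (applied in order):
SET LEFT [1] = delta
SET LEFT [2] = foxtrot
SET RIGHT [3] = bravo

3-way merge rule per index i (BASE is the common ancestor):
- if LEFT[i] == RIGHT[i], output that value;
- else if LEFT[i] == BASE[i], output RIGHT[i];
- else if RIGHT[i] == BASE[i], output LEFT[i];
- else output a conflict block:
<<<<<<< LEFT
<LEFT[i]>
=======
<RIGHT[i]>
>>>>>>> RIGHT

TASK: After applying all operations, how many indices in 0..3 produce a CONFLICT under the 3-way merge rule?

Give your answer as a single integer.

Answer: 0

Derivation:
Final LEFT:  [charlie, delta, foxtrot, echo]
Final RIGHT: [charlie, foxtrot, bravo, bravo]
i=0: L=charlie R=charlie -> agree -> charlie
i=1: L=delta, R=foxtrot=BASE -> take LEFT -> delta
i=2: L=foxtrot, R=bravo=BASE -> take LEFT -> foxtrot
i=3: L=echo=BASE, R=bravo -> take RIGHT -> bravo
Conflict count: 0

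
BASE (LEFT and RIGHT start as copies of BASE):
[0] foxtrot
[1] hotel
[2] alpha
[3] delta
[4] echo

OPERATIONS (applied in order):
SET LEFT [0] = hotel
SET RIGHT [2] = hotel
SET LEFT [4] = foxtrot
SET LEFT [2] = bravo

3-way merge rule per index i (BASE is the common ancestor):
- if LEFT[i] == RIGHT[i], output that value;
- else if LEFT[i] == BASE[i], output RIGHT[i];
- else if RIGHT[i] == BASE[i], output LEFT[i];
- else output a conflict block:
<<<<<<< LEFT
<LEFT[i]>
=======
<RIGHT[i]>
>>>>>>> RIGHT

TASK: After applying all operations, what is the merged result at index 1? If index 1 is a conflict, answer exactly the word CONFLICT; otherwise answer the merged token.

Answer: hotel

Derivation:
Final LEFT:  [hotel, hotel, bravo, delta, foxtrot]
Final RIGHT: [foxtrot, hotel, hotel, delta, echo]
i=0: L=hotel, R=foxtrot=BASE -> take LEFT -> hotel
i=1: L=hotel R=hotel -> agree -> hotel
i=2: BASE=alpha L=bravo R=hotel all differ -> CONFLICT
i=3: L=delta R=delta -> agree -> delta
i=4: L=foxtrot, R=echo=BASE -> take LEFT -> foxtrot
Index 1 -> hotel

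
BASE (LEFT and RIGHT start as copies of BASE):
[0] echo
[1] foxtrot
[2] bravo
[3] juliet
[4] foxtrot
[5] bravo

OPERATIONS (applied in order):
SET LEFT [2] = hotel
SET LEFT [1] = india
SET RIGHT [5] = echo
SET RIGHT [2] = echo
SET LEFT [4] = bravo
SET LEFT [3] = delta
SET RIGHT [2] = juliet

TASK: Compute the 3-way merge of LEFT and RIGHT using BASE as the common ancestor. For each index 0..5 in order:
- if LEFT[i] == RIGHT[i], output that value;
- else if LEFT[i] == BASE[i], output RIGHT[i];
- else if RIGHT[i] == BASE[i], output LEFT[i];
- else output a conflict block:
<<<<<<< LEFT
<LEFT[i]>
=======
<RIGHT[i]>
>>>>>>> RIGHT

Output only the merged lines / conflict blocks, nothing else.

Final LEFT:  [echo, india, hotel, delta, bravo, bravo]
Final RIGHT: [echo, foxtrot, juliet, juliet, foxtrot, echo]
i=0: L=echo R=echo -> agree -> echo
i=1: L=india, R=foxtrot=BASE -> take LEFT -> india
i=2: BASE=bravo L=hotel R=juliet all differ -> CONFLICT
i=3: L=delta, R=juliet=BASE -> take LEFT -> delta
i=4: L=bravo, R=foxtrot=BASE -> take LEFT -> bravo
i=5: L=bravo=BASE, R=echo -> take RIGHT -> echo

Answer: echo
india
<<<<<<< LEFT
hotel
=======
juliet
>>>>>>> RIGHT
delta
bravo
echo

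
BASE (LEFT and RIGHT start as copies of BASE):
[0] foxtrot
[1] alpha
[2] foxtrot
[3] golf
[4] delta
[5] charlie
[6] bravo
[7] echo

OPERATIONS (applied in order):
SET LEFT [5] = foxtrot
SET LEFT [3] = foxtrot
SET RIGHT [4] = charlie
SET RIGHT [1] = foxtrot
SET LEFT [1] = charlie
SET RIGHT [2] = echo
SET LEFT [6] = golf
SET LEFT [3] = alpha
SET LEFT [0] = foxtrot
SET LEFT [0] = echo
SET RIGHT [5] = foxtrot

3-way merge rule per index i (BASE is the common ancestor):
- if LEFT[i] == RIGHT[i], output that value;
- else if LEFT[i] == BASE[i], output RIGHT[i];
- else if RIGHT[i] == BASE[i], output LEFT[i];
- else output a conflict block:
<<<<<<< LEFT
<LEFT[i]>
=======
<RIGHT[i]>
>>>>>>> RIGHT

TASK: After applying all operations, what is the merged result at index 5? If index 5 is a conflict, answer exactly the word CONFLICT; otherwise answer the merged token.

Answer: foxtrot

Derivation:
Final LEFT:  [echo, charlie, foxtrot, alpha, delta, foxtrot, golf, echo]
Final RIGHT: [foxtrot, foxtrot, echo, golf, charlie, foxtrot, bravo, echo]
i=0: L=echo, R=foxtrot=BASE -> take LEFT -> echo
i=1: BASE=alpha L=charlie R=foxtrot all differ -> CONFLICT
i=2: L=foxtrot=BASE, R=echo -> take RIGHT -> echo
i=3: L=alpha, R=golf=BASE -> take LEFT -> alpha
i=4: L=delta=BASE, R=charlie -> take RIGHT -> charlie
i=5: L=foxtrot R=foxtrot -> agree -> foxtrot
i=6: L=golf, R=bravo=BASE -> take LEFT -> golf
i=7: L=echo R=echo -> agree -> echo
Index 5 -> foxtrot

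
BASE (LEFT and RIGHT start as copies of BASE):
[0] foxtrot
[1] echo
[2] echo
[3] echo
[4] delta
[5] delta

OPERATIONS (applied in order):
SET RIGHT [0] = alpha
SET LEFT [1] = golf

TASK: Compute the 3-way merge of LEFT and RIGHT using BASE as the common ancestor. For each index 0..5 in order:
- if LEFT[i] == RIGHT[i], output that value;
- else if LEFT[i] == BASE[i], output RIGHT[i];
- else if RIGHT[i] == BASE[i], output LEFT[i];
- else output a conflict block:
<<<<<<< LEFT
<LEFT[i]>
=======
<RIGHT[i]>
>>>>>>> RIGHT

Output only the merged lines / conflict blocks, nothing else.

Final LEFT:  [foxtrot, golf, echo, echo, delta, delta]
Final RIGHT: [alpha, echo, echo, echo, delta, delta]
i=0: L=foxtrot=BASE, R=alpha -> take RIGHT -> alpha
i=1: L=golf, R=echo=BASE -> take LEFT -> golf
i=2: L=echo R=echo -> agree -> echo
i=3: L=echo R=echo -> agree -> echo
i=4: L=delta R=delta -> agree -> delta
i=5: L=delta R=delta -> agree -> delta

Answer: alpha
golf
echo
echo
delta
delta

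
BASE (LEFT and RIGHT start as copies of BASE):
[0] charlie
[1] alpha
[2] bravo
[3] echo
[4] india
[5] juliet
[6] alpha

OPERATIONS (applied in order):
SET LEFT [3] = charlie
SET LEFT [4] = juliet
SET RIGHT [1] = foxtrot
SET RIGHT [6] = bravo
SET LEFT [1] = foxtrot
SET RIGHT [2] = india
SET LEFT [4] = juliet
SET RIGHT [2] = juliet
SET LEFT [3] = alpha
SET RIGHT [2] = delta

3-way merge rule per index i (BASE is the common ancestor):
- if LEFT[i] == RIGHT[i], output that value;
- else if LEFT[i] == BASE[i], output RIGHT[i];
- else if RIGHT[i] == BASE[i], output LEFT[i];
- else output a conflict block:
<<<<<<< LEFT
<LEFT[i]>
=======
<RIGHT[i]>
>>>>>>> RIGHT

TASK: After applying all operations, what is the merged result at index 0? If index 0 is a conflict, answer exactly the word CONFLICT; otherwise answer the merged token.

Final LEFT:  [charlie, foxtrot, bravo, alpha, juliet, juliet, alpha]
Final RIGHT: [charlie, foxtrot, delta, echo, india, juliet, bravo]
i=0: L=charlie R=charlie -> agree -> charlie
i=1: L=foxtrot R=foxtrot -> agree -> foxtrot
i=2: L=bravo=BASE, R=delta -> take RIGHT -> delta
i=3: L=alpha, R=echo=BASE -> take LEFT -> alpha
i=4: L=juliet, R=india=BASE -> take LEFT -> juliet
i=5: L=juliet R=juliet -> agree -> juliet
i=6: L=alpha=BASE, R=bravo -> take RIGHT -> bravo
Index 0 -> charlie

Answer: charlie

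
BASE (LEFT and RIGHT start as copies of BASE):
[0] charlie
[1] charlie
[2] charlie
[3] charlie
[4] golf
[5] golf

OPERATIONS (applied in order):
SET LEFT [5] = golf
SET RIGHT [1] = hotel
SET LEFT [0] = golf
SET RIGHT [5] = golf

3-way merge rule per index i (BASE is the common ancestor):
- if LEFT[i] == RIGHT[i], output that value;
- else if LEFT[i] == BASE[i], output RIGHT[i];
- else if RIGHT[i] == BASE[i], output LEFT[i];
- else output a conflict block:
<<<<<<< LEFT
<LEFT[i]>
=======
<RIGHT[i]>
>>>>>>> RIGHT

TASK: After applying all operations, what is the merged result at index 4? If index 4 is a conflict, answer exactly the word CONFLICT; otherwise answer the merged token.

Answer: golf

Derivation:
Final LEFT:  [golf, charlie, charlie, charlie, golf, golf]
Final RIGHT: [charlie, hotel, charlie, charlie, golf, golf]
i=0: L=golf, R=charlie=BASE -> take LEFT -> golf
i=1: L=charlie=BASE, R=hotel -> take RIGHT -> hotel
i=2: L=charlie R=charlie -> agree -> charlie
i=3: L=charlie R=charlie -> agree -> charlie
i=4: L=golf R=golf -> agree -> golf
i=5: L=golf R=golf -> agree -> golf
Index 4 -> golf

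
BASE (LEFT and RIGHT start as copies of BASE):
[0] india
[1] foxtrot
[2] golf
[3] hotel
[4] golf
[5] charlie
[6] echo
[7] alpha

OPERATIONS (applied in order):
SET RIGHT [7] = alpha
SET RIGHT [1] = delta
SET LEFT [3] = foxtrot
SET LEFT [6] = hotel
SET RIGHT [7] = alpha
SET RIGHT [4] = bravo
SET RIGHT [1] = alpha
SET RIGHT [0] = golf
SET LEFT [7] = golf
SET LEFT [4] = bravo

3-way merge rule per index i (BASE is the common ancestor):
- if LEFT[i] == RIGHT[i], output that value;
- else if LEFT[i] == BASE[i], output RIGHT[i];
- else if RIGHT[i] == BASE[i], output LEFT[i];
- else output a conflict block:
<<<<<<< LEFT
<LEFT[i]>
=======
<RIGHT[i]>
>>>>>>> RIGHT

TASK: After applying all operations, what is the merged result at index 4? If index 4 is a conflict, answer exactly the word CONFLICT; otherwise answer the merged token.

Final LEFT:  [india, foxtrot, golf, foxtrot, bravo, charlie, hotel, golf]
Final RIGHT: [golf, alpha, golf, hotel, bravo, charlie, echo, alpha]
i=0: L=india=BASE, R=golf -> take RIGHT -> golf
i=1: L=foxtrot=BASE, R=alpha -> take RIGHT -> alpha
i=2: L=golf R=golf -> agree -> golf
i=3: L=foxtrot, R=hotel=BASE -> take LEFT -> foxtrot
i=4: L=bravo R=bravo -> agree -> bravo
i=5: L=charlie R=charlie -> agree -> charlie
i=6: L=hotel, R=echo=BASE -> take LEFT -> hotel
i=7: L=golf, R=alpha=BASE -> take LEFT -> golf
Index 4 -> bravo

Answer: bravo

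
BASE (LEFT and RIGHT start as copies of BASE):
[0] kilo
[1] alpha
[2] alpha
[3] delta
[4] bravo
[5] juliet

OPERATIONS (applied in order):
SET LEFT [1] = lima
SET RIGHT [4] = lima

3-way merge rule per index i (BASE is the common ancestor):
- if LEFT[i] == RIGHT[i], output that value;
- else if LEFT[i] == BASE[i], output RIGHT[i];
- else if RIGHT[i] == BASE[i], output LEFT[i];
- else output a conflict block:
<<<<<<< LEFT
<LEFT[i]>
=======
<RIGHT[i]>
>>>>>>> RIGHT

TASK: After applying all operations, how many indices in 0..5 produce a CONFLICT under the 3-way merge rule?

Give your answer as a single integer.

Final LEFT:  [kilo, lima, alpha, delta, bravo, juliet]
Final RIGHT: [kilo, alpha, alpha, delta, lima, juliet]
i=0: L=kilo R=kilo -> agree -> kilo
i=1: L=lima, R=alpha=BASE -> take LEFT -> lima
i=2: L=alpha R=alpha -> agree -> alpha
i=3: L=delta R=delta -> agree -> delta
i=4: L=bravo=BASE, R=lima -> take RIGHT -> lima
i=5: L=juliet R=juliet -> agree -> juliet
Conflict count: 0

Answer: 0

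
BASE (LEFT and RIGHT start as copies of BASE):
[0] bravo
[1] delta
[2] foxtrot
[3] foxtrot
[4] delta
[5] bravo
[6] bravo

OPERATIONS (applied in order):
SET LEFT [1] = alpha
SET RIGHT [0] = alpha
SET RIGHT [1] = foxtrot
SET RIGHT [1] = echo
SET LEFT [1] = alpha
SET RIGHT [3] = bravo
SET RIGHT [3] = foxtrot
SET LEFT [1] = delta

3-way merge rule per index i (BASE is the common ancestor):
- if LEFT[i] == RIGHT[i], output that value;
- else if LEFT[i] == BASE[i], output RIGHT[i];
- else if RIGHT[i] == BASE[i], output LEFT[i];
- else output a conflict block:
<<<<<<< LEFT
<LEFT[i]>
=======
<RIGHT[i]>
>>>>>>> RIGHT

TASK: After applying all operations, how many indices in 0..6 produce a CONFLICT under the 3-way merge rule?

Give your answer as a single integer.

Final LEFT:  [bravo, delta, foxtrot, foxtrot, delta, bravo, bravo]
Final RIGHT: [alpha, echo, foxtrot, foxtrot, delta, bravo, bravo]
i=0: L=bravo=BASE, R=alpha -> take RIGHT -> alpha
i=1: L=delta=BASE, R=echo -> take RIGHT -> echo
i=2: L=foxtrot R=foxtrot -> agree -> foxtrot
i=3: L=foxtrot R=foxtrot -> agree -> foxtrot
i=4: L=delta R=delta -> agree -> delta
i=5: L=bravo R=bravo -> agree -> bravo
i=6: L=bravo R=bravo -> agree -> bravo
Conflict count: 0

Answer: 0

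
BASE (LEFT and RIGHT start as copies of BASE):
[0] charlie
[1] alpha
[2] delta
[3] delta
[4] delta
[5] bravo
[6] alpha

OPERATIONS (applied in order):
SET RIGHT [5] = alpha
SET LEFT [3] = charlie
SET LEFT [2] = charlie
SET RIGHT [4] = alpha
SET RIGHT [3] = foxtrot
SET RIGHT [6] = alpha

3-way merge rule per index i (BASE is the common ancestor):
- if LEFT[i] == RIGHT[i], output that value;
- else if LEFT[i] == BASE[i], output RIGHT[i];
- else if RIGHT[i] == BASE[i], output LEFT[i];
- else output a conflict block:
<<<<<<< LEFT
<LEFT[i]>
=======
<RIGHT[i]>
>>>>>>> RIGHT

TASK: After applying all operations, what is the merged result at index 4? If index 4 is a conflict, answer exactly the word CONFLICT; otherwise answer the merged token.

Final LEFT:  [charlie, alpha, charlie, charlie, delta, bravo, alpha]
Final RIGHT: [charlie, alpha, delta, foxtrot, alpha, alpha, alpha]
i=0: L=charlie R=charlie -> agree -> charlie
i=1: L=alpha R=alpha -> agree -> alpha
i=2: L=charlie, R=delta=BASE -> take LEFT -> charlie
i=3: BASE=delta L=charlie R=foxtrot all differ -> CONFLICT
i=4: L=delta=BASE, R=alpha -> take RIGHT -> alpha
i=5: L=bravo=BASE, R=alpha -> take RIGHT -> alpha
i=6: L=alpha R=alpha -> agree -> alpha
Index 4 -> alpha

Answer: alpha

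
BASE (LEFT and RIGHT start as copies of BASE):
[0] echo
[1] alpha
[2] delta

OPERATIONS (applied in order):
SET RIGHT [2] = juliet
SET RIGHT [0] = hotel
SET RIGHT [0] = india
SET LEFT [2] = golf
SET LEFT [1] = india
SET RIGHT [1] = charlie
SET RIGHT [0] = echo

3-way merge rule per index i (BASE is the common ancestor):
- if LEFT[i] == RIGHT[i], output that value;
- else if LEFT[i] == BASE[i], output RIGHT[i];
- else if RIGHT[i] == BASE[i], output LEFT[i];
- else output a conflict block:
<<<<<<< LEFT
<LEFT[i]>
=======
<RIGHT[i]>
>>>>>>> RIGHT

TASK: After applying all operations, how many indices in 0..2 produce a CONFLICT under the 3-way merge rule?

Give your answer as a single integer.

Final LEFT:  [echo, india, golf]
Final RIGHT: [echo, charlie, juliet]
i=0: L=echo R=echo -> agree -> echo
i=1: BASE=alpha L=india R=charlie all differ -> CONFLICT
i=2: BASE=delta L=golf R=juliet all differ -> CONFLICT
Conflict count: 2

Answer: 2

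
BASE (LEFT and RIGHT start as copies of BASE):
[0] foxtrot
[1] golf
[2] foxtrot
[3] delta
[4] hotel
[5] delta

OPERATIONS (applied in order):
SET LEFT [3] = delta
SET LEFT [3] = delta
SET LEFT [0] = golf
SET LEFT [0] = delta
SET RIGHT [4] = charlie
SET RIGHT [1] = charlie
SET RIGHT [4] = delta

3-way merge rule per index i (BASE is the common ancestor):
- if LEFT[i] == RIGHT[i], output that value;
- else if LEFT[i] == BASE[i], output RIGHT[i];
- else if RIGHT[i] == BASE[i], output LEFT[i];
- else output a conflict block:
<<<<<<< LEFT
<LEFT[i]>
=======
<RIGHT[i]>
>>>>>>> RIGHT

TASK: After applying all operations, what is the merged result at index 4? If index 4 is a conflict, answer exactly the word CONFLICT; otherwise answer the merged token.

Answer: delta

Derivation:
Final LEFT:  [delta, golf, foxtrot, delta, hotel, delta]
Final RIGHT: [foxtrot, charlie, foxtrot, delta, delta, delta]
i=0: L=delta, R=foxtrot=BASE -> take LEFT -> delta
i=1: L=golf=BASE, R=charlie -> take RIGHT -> charlie
i=2: L=foxtrot R=foxtrot -> agree -> foxtrot
i=3: L=delta R=delta -> agree -> delta
i=4: L=hotel=BASE, R=delta -> take RIGHT -> delta
i=5: L=delta R=delta -> agree -> delta
Index 4 -> delta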